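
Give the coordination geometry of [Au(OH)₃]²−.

trigonal planar

Each hydroxide is −1; balancing the −2 overall charge requires Au(I).
Gold is a group-11 element; Au(I) is therefore d¹⁰.
With 3 monodentate ligands the coordination number is 3.
Three ligands around a d¹⁰ centre minimise repulsion in a trigonal-planar arrangement.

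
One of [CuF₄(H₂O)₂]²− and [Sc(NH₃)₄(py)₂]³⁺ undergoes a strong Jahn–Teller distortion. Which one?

[CuF₄(H₂O)₂]²−: Summing ligand charges against the −2 overall charge gives an oxidation state of +2 for copper. Copper is a group-11 element; Cu(II) is therefore d⁹. The t₂g⁶e_g³ configuration has an unevenly filled e_g set; the Jahn–Teller theorem predicts a tetragonal distortion (typically axial elongation) to lift the degeneracy.
[Sc(NH₃)₄(py)₂]³⁺: Summing ligand charges against the +3 overall charge gives an oxidation state of +3 for scandium. Sc sits in group 3, so the d-electron count is 3 − 3 = 0. The d⁰ configuration leaves the e_g set evenly filled (or empty) — no strong Jahn–Teller driving force.

[CuF₄(H₂O)₂]²−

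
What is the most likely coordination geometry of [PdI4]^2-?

square planar

Each iodide is −1; balancing the −2 overall charge requires Pd(II).
Pd sits in group 10, so the d-electron count is 10 − 2 = 8.
With 4 monodentate ligands the coordination number is 4.
A 4d d⁸ ion has a large crystal-field splitting; square planar leaves the high-energy d_{x²−y²} orbital empty and maximises CFSE.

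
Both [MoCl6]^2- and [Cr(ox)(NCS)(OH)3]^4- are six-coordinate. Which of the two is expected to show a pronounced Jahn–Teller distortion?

[MoCl6]^2-: Ligand charges: each chloride is −1. With an overall charge of −2 the molybdenum centre must be in the +4 oxidation state. Mo sits in group 6, so the d-electron count is 6 − 4 = 2. The d² configuration leaves the e_g set evenly filled (or empty) — no strong Jahn–Teller driving force.
[Cr(ox)(NCS)(OH)3]^4-: Ligand charges: each oxalate is −2; each isothiocyanate is −1; each hydroxide is −1. With an overall charge of −4 the chromium centre must be in the +2 oxidation state. Group 6 minus oxidation state 2 gives a d⁴ configuration. Hydroxide, isothiocyanate, and oxalate are weak-field ligands for a first-row metal, so the complex is high-spin. The t₂g³e_g¹ (high-spin) configuration has an unevenly filled e_g set; the Jahn–Teller theorem predicts a tetragonal distortion (typically axial elongation) to lift the degeneracy.

[Cr(ox)(NCS)(OH)3]^4-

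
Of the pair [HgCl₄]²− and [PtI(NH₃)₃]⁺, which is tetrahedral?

For [HgCl₄]²−: Summing ligand charges against the −2 overall charge gives an oxidation state of +2 for mercury. Hg sits in group 12, so the d-electron count is 12 − 2 = 10. A d¹⁰ ion has no crystal-field stabilisation preference between square planar and tetrahedral, so four ligands adopt the sterically favoured tetrahedral geometry. → tetrahedral.
For [PtI(NH₃)₃]⁺: Summing ligand charges against the +1 overall charge gives an oxidation state of +2 for platinum. Group 10 minus oxidation state 2 gives a d⁸ configuration. A 5d d⁸ ion has a large crystal-field splitting; square planar leaves the high-energy d_{x²−y²} orbital empty and maximises CFSE. → square planar.

[HgCl₄]²−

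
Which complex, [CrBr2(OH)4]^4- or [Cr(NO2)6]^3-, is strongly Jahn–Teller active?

[CrBr2(OH)4]^4-

[CrBr2(OH)4]^4-: Each bromide is −1; each hydroxide is −1; balancing the −4 overall charge requires Cr(II). Chromium is a group-6 element; Cr(II) is therefore d⁴. Bromide and hydroxide are weak-field ligands for a first-row metal, so the complex is high-spin. The t₂g³e_g¹ (high-spin) configuration has an unevenly filled e_g set; the Jahn–Teller theorem predicts a tetragonal distortion (typically axial elongation) to lift the degeneracy.
[Cr(NO2)6]^3-: Ligand charges: each nitro (N-bound nitrite) is −1. With an overall charge of −3 the chromium centre must be in the +3 oxidation state. Group 6 minus oxidation state 3 gives a d³ configuration. The d³ configuration leaves the e_g set evenly filled (or empty) — no strong Jahn–Teller driving force.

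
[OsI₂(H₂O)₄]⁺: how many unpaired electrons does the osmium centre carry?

Ligand charges: each iodide is −1; water is neutral. With an overall charge of +1 the osmium centre must be in the +3 oxidation state.
Osmium is a group-8 element; Os(III) is therefore d⁵.
The spin state decides the count: a 5d ion has a large Δₒ and is invariably low-spin.
An octahedral low-spin d⁵ ion is t₂g⁵e_g⁰, giving 1 unpaired electron.

1 unpaired electron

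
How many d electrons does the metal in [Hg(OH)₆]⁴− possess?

Ligand charges: each hydroxide is −1. With an overall charge of −4 the mercury centre must be in the +2 oxidation state.
Group 12 minus oxidation state 2 gives a d¹⁰ configuration.

d10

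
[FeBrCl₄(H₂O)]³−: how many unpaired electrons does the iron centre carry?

Summing ligand charges against the −3 overall charge gives an oxidation state of +2 for iron.
Iron is a group-8 element; Fe(II) is therefore d⁶.
The spin state decides the count: Bromide and chloride are weak-field ligands for a first-row metal, so the complex is high-spin.
An octahedral high-spin d⁶ ion is t₂g⁴e_g², giving 4 unpaired electrons.

4 unpaired electrons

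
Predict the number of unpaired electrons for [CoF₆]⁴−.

3

Ligand charges: each fluoride is −1. With an overall charge of −4 the cobalt centre must be in the +2 oxidation state.
Group 9 minus oxidation state 2 gives a d⁷ configuration.
The spin state decides the count: Fluoride is a weak-field ligand for a first-row metal, so the complex is high-spin.
An octahedral high-spin d⁷ ion is t₂g⁵e_g², giving 3 unpaired electrons.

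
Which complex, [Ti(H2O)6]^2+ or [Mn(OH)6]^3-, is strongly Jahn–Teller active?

[Ti(H2O)6]^2+: Ligand charges: water is neutral. With an overall charge of +2 the titanium centre must be in the +2 oxidation state. Titanium is a group-4 element; Ti(II) is therefore d². The d² configuration leaves the e_g set evenly filled (or empty) — no strong Jahn–Teller driving force.
[Mn(OH)6]^3-: Each hydroxide is −1; balancing the −3 overall charge requires Mn(III). Group 7 minus oxidation state 3 gives a d⁴ configuration. Hydroxide is a weak-field ligand for a first-row metal, so the complex is high-spin. The t₂g³e_g¹ (high-spin) configuration has an unevenly filled e_g set; the Jahn–Teller theorem predicts a tetragonal distortion (typically axial elongation) to lift the degeneracy.

[Mn(OH)6]^3-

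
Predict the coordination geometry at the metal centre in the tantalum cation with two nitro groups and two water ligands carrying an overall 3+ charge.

Summing ligand charges against the +3 overall charge gives an oxidation state of +5 for tantalum.
Group 5 minus oxidation state 5 gives a d⁰ configuration.
Coordination number: 4.
A d⁰ ion has no crystal-field stabilisation preference between square planar and tetrahedral, so four ligands adopt the sterically favoured tetrahedral geometry.

tetrahedral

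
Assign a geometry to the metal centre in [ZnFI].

Summing ligand charges against the 0 overall charge gives an oxidation state of +2 for zinc.
Zn sits in group 12, so the d-electron count is 12 − 2 = 10.
With 2 monodentate ligands the coordination number is 2.
A d¹⁰ ion with only two ligands adopts a linear arrangement (sp hybridisation; no CFSE preference).

linear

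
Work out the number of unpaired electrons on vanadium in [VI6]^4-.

3

Ligand charges: each iodide is −1. With an overall charge of −4 the vanadium centre must be in the +2 oxidation state.
V sits in group 5, so the d-electron count is 5 − 2 = 3.
In an octahedral field the d³ configuration is t₂g³e_g⁰ (only one arrangement possible), giving 3 unpaired electrons.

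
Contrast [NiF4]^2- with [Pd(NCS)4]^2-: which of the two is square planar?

For [NiF4]^2-: Each fluoride is −1; balancing the −2 overall charge requires Ni(II). Nickel is a group-10 element; Ni(II) is therefore d⁸. Fluoride is a weak-field ligand. With weak-field ligands the CFSE gain from square planar is small, so a 3d d⁸ ion takes the sterically preferred tetrahedral geometry. → tetrahedral.
For [Pd(NCS)4]^2-: Summing ligand charges against the −2 overall charge gives an oxidation state of +2 for palladium. Group 10 minus oxidation state 2 gives a d⁸ configuration. A 4d d⁸ ion has a large crystal-field splitting; square planar leaves the high-energy d_{x²−y²} orbital empty and maximises CFSE. → square planar.

[Pd(NCS)4]^2-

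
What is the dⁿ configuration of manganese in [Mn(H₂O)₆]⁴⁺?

Ligand charges: water is neutral. With an overall charge of +4 the manganese centre must be in the +4 oxidation state.
Mn sits in group 7, so the d-electron count is 7 − 4 = 3.

d3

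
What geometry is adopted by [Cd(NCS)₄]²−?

tetrahedral

Each isothiocyanate is −1; balancing the −2 overall charge requires Cd(II).
Cadmium is a group-12 element; Cd(II) is therefore d¹⁰.
With 4 monodentate ligands the coordination number is 4.
A d¹⁰ ion has no crystal-field stabilisation preference between square planar and tetrahedral, so four ligands adopt the sterically favoured tetrahedral geometry.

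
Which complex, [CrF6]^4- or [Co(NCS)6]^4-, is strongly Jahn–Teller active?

[CrF6]^4-

[CrF6]^4-: Ligand charges: each fluoride is −1. With an overall charge of −4 the chromium centre must be in the +2 oxidation state. Chromium is a group-6 element; Cr(II) is therefore d⁴. Fluoride is a weak-field ligand for a first-row metal, so the complex is high-spin. The t₂g³e_g¹ (high-spin) configuration has an unevenly filled e_g set; the Jahn–Teller theorem predicts a tetragonal distortion (typically axial elongation) to lift the degeneracy.
[Co(NCS)6]^4-: Summing ligand charges against the −4 overall charge gives an oxidation state of +2 for cobalt. Co sits in group 9, so the d-electron count is 9 − 2 = 7. Isothiocyanate is a weak-field ligand for a first-row metal, so the complex is high-spin. The d⁷ configuration leaves the e_g set evenly filled (or empty) — no strong Jahn–Teller driving force.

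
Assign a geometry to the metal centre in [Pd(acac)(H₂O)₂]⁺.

square planar

Each acetylacetonate is −1; water is neutral; balancing the +1 overall charge requires Pd(II).
Palladium is a group-10 element; Pd(II) is therefore d⁸.
Counting donor atoms: 1×acetylacetonate (bidentate) → 2 donors; 2×water (monodentate) → 2 donors. Coordination number = 4.
A 4d d⁸ ion has a large crystal-field splitting; square planar leaves the high-energy d_{x²−y²} orbital empty and maximises CFSE.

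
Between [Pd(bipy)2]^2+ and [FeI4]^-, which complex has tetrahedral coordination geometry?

[FeI4]^-

For [Pd(bipy)2]^2+: 2,2′-bipyridine is neutral; balancing the +2 overall charge requires Pd(II). Palladium is a group-10 element; Pd(II) is therefore d⁸. A 4d d⁸ ion has a large crystal-field splitting; square planar leaves the high-energy d_{x²−y²} orbital empty and maximises CFSE. → square planar.
For [FeI4]^-: Each iodide is −1; balancing the −1 overall charge requires Fe(III). Fe sits in group 8, so the d-electron count is 8 − 3 = 5. A high-spin d⁵ ion has zero CFSE in either geometry, so four ligands adopt the sterically favoured tetrahedral geometry. → tetrahedral.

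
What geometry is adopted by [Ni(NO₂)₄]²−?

square planar

Ligand charges: each nitro (N-bound nitrite) is −1. With an overall charge of −2 the nickel centre must be in the +2 oxidation state.
Group 10 minus oxidation state 2 gives a d⁸ configuration.
Coordination number: 4.
Nitro (N-bound nitrite) is a strong-field ligand (high in the spectrochemical series).
A 3d d⁸ ion with strong-field ligands gains enough CFSE to favour square planar over tetrahedral.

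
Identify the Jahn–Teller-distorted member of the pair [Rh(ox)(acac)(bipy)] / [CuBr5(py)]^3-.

[CuBr5(py)]^3-

[Rh(ox)(acac)(bipy)]: Each oxalate is −2; each acetylacetonate is −1; 2,2′-bipyridine is neutral; balancing the 0 overall charge requires Rh(III). Rhodium is a group-9 element; Rh(III) is therefore d⁶. A 4d ion has a large Δₒ and is invariably low-spin. The d⁶ configuration leaves the e_g set evenly filled (or empty) — no strong Jahn–Teller driving force.
[CuBr5(py)]^3-: Summing ligand charges against the −3 overall charge gives an oxidation state of +2 for copper. Copper is a group-11 element; Cu(II) is therefore d⁹. The t₂g⁶e_g³ configuration has an unevenly filled e_g set; the Jahn–Teller theorem predicts a tetragonal distortion (typically axial elongation) to lift the degeneracy.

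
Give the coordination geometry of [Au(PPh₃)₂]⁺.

Ligand charges: triphenylphosphine is neutral. With an overall charge of +1 the gold centre must be in the +1 oxidation state.
Group 11 minus oxidation state 1 gives a d¹⁰ configuration.
With 2 monodentate ligands the coordination number is 2.
A d¹⁰ ion with only two ligands adopts a linear arrangement (sp hybridisation; no CFSE preference).

linear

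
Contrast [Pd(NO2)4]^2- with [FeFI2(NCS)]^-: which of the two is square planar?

For [Pd(NO2)4]^2-: Each nitro (N-bound nitrite) is −1; balancing the −2 overall charge requires Pd(II). Palladium is a group-10 element; Pd(II) is therefore d⁸. A 4d d⁸ ion has a large crystal-field splitting; square planar leaves the high-energy d_{x²−y²} orbital empty and maximises CFSE. → square planar.
For [FeFI2(NCS)]^-: Ligand charges: each fluoride is −1; each iodide is −1; each isothiocyanate is −1. With an overall charge of −1 the iron centre must be in the +3 oxidation state. Iron is a group-8 element; Fe(III) is therefore d⁵. A high-spin d⁵ ion has zero CFSE in either geometry, so four ligands adopt the sterically favoured tetrahedral geometry. → tetrahedral.

[Pd(NO2)4]^2-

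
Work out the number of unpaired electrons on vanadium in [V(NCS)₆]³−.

2

Each isothiocyanate is −1; balancing the −3 overall charge requires V(III).
V sits in group 5, so the d-electron count is 5 − 3 = 2.
In an octahedral field the d² configuration is t₂g²e_g⁰ (only one arrangement possible), giving 2 unpaired electrons.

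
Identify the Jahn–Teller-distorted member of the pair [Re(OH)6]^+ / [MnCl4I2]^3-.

[MnCl4I2]^3-

[Re(OH)6]^+: Ligand charges: each hydroxide is −1. With an overall charge of +1 the rhenium centre must be in the +7 oxidation state. Rhenium is a group-7 element; Re(VII) is therefore d⁰. The d⁰ configuration leaves the e_g set evenly filled (or empty) — no strong Jahn–Teller driving force.
[MnCl4I2]^3-: Each chloride is −1; each iodide is −1; balancing the −3 overall charge requires Mn(III). Manganese is a group-7 element; Mn(III) is therefore d⁴. Chloride and iodide are weak-field ligands for a first-row metal, so the complex is high-spin. The t₂g³e_g¹ (high-spin) configuration has an unevenly filled e_g set; the Jahn–Teller theorem predicts a tetragonal distortion (typically axial elongation) to lift the degeneracy.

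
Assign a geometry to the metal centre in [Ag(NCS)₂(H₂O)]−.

Summing ligand charges against the −1 overall charge gives an oxidation state of +1 for silver.
Group 11 minus oxidation state 1 gives a d¹⁰ configuration.
With 3 monodentate ligands the coordination number is 3.
Three ligands around a d¹⁰ centre minimise repulsion in a trigonal-planar arrangement.

trigonal planar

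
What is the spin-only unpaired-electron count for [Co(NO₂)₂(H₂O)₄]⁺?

Summing ligand charges against the +1 overall charge gives an oxidation state of +3 for cobalt.
Cobalt is a group-9 element; Co(III) is therefore d⁶.
The spin state decides the count: Co(III) has an exceptionally large octahedral splitting and is low-spin with essentially every ligand except fluoride.
An octahedral low-spin d⁶ ion is t₂g⁶e_g⁰, giving 0 unpaired electrons.

0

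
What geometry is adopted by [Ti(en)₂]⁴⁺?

Ethylenediamine is neutral; balancing the +4 overall charge requires Ti(IV).
Group 4 minus oxidation state 4 gives a d⁰ configuration.
Counting donor atoms: 2×ethylenediamine (bidentate) → 4 donors. Coordination number = 4.
A d⁰ ion has no crystal-field stabilisation preference between square planar and tetrahedral, so four ligands adopt the sterically favoured tetrahedral geometry.

tetrahedral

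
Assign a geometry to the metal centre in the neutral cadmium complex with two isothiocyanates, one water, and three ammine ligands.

octahedral

Ligand charges: each isothiocyanate is −1; water is neutral; ammonia is neutral. With an overall charge of 0 the cadmium centre must be in the +2 oxidation state.
Cadmium is a group-12 element; Cd(II) is therefore d¹⁰.
With 6 monodentate ligands the coordination number is 6.
Six donors around a single metal centre give an octahedral coordination sphere.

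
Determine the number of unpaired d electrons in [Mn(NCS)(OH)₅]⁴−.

5 unpaired electrons

Ligand charges: each isothiocyanate is −1; each hydroxide is −1. With an overall charge of −4 the manganese centre must be in the +2 oxidation state.
Group 7 minus oxidation state 2 gives a d⁵ configuration.
The spin state decides the count: Hydroxide and isothiocyanate are weak-field ligands for a first-row metal, so the complex is high-spin.
An octahedral high-spin d⁵ ion is t₂g³e_g², giving 5 unpaired electrons.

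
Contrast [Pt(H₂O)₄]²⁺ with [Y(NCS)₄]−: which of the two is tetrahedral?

[Y(NCS)₄]−

For [Pt(H₂O)₄]²⁺: Ligand charges: water is neutral. With an overall charge of +2 the platinum centre must be in the +2 oxidation state. Group 10 minus oxidation state 2 gives a d⁸ configuration. A 5d d⁸ ion has a large crystal-field splitting; square planar leaves the high-energy d_{x²−y²} orbital empty and maximises CFSE. → square planar.
For [Y(NCS)₄]−: Ligand charges: each isothiocyanate is −1. With an overall charge of −1 the yttrium centre must be in the +3 oxidation state. Yttrium is a group-3 element; Y(III) is therefore d⁰. A d⁰ ion has no crystal-field stabilisation preference between square planar and tetrahedral, so four ligands adopt the sterically favoured tetrahedral geometry. → tetrahedral.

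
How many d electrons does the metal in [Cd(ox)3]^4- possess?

Summing ligand charges against the −4 overall charge gives an oxidation state of +2 for cadmium.
Cadmium is a group-12 element; Cd(II) is therefore d¹⁰.

d10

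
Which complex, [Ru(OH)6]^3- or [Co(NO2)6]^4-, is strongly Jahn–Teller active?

[Ru(OH)6]^3-: Each hydroxide is −1; balancing the −3 overall charge requires Ru(III). Ru sits in group 8, so the d-electron count is 8 − 3 = 5. A 4d ion has a large Δₒ and is invariably low-spin. The d⁵ configuration leaves the e_g set evenly filled (or empty) — no strong Jahn–Teller driving force.
[Co(NO2)6]^4-: Ligand charges: each nitro (N-bound nitrite) is −1. With an overall charge of −4 the cobalt centre must be in the +2 oxidation state. Cobalt is a group-9 element; Co(II) is therefore d⁷. Nitro (N-bound nitrite) is a strong-field ligand (high in the spectrochemical series) for a first-row metal, so the complex is low-spin. The t₂g⁶e_g¹ (low-spin) configuration has an unevenly filled e_g set; the Jahn–Teller theorem predicts a tetragonal distortion (typically axial elongation) to lift the degeneracy.

[Co(NO2)6]^4-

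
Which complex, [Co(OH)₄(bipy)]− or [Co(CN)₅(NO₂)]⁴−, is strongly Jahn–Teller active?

[Co(CN)₅(NO₂)]⁴−

[Co(OH)₄(bipy)]−: Each hydroxide is −1; 2,2′-bipyridine is neutral; balancing the −1 overall charge requires Co(III). Group 9 minus oxidation state 3 gives a d⁶ configuration. Co(III) has an exceptionally large octahedral splitting and is low-spin with essentially every ligand except fluoride. The d⁶ configuration leaves the e_g set evenly filled (or empty) — no strong Jahn–Teller driving force.
[Co(CN)₅(NO₂)]⁴−: Summing ligand charges against the −4 overall charge gives an oxidation state of +2 for cobalt. Group 9 minus oxidation state 2 gives a d⁷ configuration. Cyanide and nitro (N-bound nitrite) are strong-field ligands (high in the spectrochemical series) for a first-row metal, so the complex is low-spin. The t₂g⁶e_g¹ (low-spin) configuration has an unevenly filled e_g set; the Jahn–Teller theorem predicts a tetragonal distortion (typically axial elongation) to lift the degeneracy.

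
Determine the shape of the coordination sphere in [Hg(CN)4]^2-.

Summing ligand charges against the −2 overall charge gives an oxidation state of +2 for mercury.
Group 12 minus oxidation state 2 gives a d¹⁰ configuration.
With 4 monodentate ligands the coordination number is 4.
A d¹⁰ ion has no crystal-field stabilisation preference between square planar and tetrahedral, so four ligands adopt the sterically favoured tetrahedral geometry.

tetrahedral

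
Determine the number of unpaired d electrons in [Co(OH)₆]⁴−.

Summing ligand charges against the −4 overall charge gives an oxidation state of +2 for cobalt.
Co sits in group 9, so the d-electron count is 9 − 2 = 7.
The spin state decides the count: Hydroxide is a weak-field ligand for a first-row metal, so the complex is high-spin.
An octahedral high-spin d⁷ ion is t₂g⁵e_g², giving 3 unpaired electrons.

3 unpaired electrons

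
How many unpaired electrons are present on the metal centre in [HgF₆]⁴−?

0

Each fluoride is −1; balancing the −4 overall charge requires Hg(II).
Group 12 minus oxidation state 2 gives a d¹⁰ configuration.
In an octahedral field the d¹⁰ configuration is t₂g⁶e_g⁴, giving 0 unpaired electrons.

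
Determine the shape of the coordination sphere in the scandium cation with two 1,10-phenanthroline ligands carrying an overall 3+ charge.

Ligand charges: 1,10-phenanthroline is neutral. With an overall charge of +3 the scandium centre must be in the +3 oxidation state.
Group 3 minus oxidation state 3 gives a d⁰ configuration.
Counting donor atoms: 2×1,10-phenanthroline (bidentate) → 4 donors. Coordination number = 4.
A d⁰ ion has no crystal-field stabilisation preference between square planar and tetrahedral, so four ligands adopt the sterically favoured tetrahedral geometry.

tetrahedral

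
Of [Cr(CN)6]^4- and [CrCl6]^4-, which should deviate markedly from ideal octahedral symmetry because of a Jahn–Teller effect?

[CrCl6]^4-

[Cr(CN)6]^4-: Summing ligand charges against the −4 overall charge gives an oxidation state of +2 for chromium. Chromium is a group-6 element; Cr(II) is therefore d⁴. Cyanide is a strong-field ligand (high in the spectrochemical series) for a first-row metal, so the complex is low-spin. The d⁴ configuration leaves the e_g set evenly filled (or empty) — no strong Jahn–Teller driving force.
[CrCl6]^4-: Ligand charges: each chloride is −1. With an overall charge of −4 the chromium centre must be in the +2 oxidation state. Chromium is a group-6 element; Cr(II) is therefore d⁴. Chloride is a weak-field ligand for a first-row metal, so the complex is high-spin. The t₂g³e_g¹ (high-spin) configuration has an unevenly filled e_g set; the Jahn–Teller theorem predicts a tetragonal distortion (typically axial elongation) to lift the degeneracy.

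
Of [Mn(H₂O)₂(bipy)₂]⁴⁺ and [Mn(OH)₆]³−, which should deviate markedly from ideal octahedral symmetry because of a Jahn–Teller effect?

[Mn(H₂O)₂(bipy)₂]⁴⁺: Ligand charges: water is neutral; 2,2′-bipyridine is neutral. With an overall charge of +4 the manganese centre must be in the +4 oxidation state. Mn sits in group 7, so the d-electron count is 7 − 4 = 3. The d³ configuration leaves the e_g set evenly filled (or empty) — no strong Jahn–Teller driving force.
[Mn(OH)₆]³−: Ligand charges: each hydroxide is −1. With an overall charge of −3 the manganese centre must be in the +3 oxidation state. Manganese is a group-7 element; Mn(III) is therefore d⁴. Hydroxide is a weak-field ligand for a first-row metal, so the complex is high-spin. The t₂g³e_g¹ (high-spin) configuration has an unevenly filled e_g set; the Jahn–Teller theorem predicts a tetragonal distortion (typically axial elongation) to lift the degeneracy.

[Mn(OH)₆]³−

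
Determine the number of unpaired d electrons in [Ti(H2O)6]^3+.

1

Water is neutral; balancing the +3 overall charge requires Ti(III).
Titanium is a group-4 element; Ti(III) is therefore d¹.
In an octahedral field the d¹ configuration is t₂g¹e_g⁰ (only one arrangement possible), giving 1 unpaired electron.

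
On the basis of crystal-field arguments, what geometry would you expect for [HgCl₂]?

Each chloride is −1; balancing the 0 overall charge requires Hg(II).
Group 12 minus oxidation state 2 gives a d¹⁰ configuration.
Coordination number: 2.
A d¹⁰ ion with only two ligands adopts a linear arrangement (sp hybridisation; no CFSE preference).

linear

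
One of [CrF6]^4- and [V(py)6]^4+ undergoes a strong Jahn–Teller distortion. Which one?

[CrF6]^4-: Ligand charges: each fluoride is −1. With an overall charge of −4 the chromium centre must be in the +2 oxidation state. Chromium is a group-6 element; Cr(II) is therefore d⁴. Fluoride is a weak-field ligand for a first-row metal, so the complex is high-spin. The t₂g³e_g¹ (high-spin) configuration has an unevenly filled e_g set; the Jahn–Teller theorem predicts a tetragonal distortion (typically axial elongation) to lift the degeneracy.
[V(py)6]^4+: Summing ligand charges against the +4 overall charge gives an oxidation state of +4 for vanadium. Group 5 minus oxidation state 4 gives a d¹ configuration. The d¹ configuration leaves the e_g set evenly filled (or empty) — no strong Jahn–Teller driving force.

[CrF6]^4-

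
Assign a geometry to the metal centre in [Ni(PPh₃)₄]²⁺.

square planar

Triphenylphosphine is neutral; balancing the +2 overall charge requires Ni(II).
Nickel is a group-10 element; Ni(II) is therefore d⁸.
Coordination number: 4.
Triphenylphosphine is a strong-field ligand (high in the spectrochemical series).
A 3d d⁸ ion with strong-field ligands gains enough CFSE to favour square planar over tetrahedral.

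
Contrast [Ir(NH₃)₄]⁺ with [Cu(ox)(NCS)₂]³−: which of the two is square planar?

[Ir(NH₃)₄]⁺

For [Ir(NH₃)₄]⁺: Ammonia is neutral; balancing the +1 overall charge requires Ir(I). Group 9 minus oxidation state 1 gives a d⁸ configuration. A 5d d⁸ ion has a large crystal-field splitting; square planar leaves the high-energy d_{x²−y²} orbital empty and maximises CFSE. → square planar.
For [Cu(ox)(NCS)₂]³−: Each oxalate is −2; each isothiocyanate is −1; balancing the −3 overall charge requires Cu(I). Cu sits in group 11, so the d-electron count is 11 − 1 = 10. A d¹⁰ ion has no crystal-field stabilisation preference between square planar and tetrahedral, so four ligands adopt the sterically favoured tetrahedral geometry. → tetrahedral.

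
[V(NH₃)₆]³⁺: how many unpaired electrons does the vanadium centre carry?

Ammonia is neutral; balancing the +3 overall charge requires V(III).
V sits in group 5, so the d-electron count is 5 − 3 = 2.
In an octahedral field the d² configuration is t₂g²e_g⁰ (only one arrangement possible), giving 2 unpaired electrons.

2 unpaired electrons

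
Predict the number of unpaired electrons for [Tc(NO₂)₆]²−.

3 unpaired electrons

Summing ligand charges against the −2 overall charge gives an oxidation state of +4 for technetium.
Tc sits in group 7, so the d-electron count is 7 − 4 = 3.
In an octahedral field the d³ configuration is t₂g³e_g⁰ (only one arrangement possible), giving 3 unpaired electrons.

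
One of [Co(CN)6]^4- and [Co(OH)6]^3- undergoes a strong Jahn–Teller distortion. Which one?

[Co(CN)6]^4-: Each cyanide is −1; balancing the −4 overall charge requires Co(II). Co sits in group 9, so the d-electron count is 9 − 2 = 7. Cyanide is a strong-field ligand (high in the spectrochemical series) for a first-row metal, so the complex is low-spin. The t₂g⁶e_g¹ (low-spin) configuration has an unevenly filled e_g set; the Jahn–Teller theorem predicts a tetragonal distortion (typically axial elongation) to lift the degeneracy.
[Co(OH)6]^3-: Ligand charges: each hydroxide is −1. With an overall charge of −3 the cobalt centre must be in the +3 oxidation state. Group 9 minus oxidation state 3 gives a d⁶ configuration. Co(III) has an exceptionally large octahedral splitting and is low-spin with essentially every ligand except fluoride. The d⁶ configuration leaves the e_g set evenly filled (or empty) — no strong Jahn–Teller driving force.

[Co(CN)6]^4-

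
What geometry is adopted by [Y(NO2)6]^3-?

octahedral

Ligand charges: each nitro (N-bound nitrite) is −1. With an overall charge of −3 the yttrium centre must be in the +3 oxidation state.
Y sits in group 3, so the d-electron count is 3 − 3 = 0.
With 6 monodentate ligands the coordination number is 6.
Six donors around a single metal centre give an octahedral coordination sphere.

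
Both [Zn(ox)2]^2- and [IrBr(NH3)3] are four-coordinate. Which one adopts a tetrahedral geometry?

[Zn(ox)2]^2-

For [Zn(ox)2]^2-: Ligand charges: each oxalate is −2. With an overall charge of −2 the zinc centre must be in the +2 oxidation state. Group 12 minus oxidation state 2 gives a d¹⁰ configuration. A d¹⁰ ion has no crystal-field stabilisation preference between square planar and tetrahedral, so four ligands adopt the sterically favoured tetrahedral geometry. → tetrahedral.
For [IrBr(NH3)3]: Ligand charges: each bromide is −1; ammonia is neutral. With an overall charge of 0 the iridium centre must be in the +1 oxidation state. Iridium is a group-9 element; Ir(I) is therefore d⁸. A 5d d⁸ ion has a large crystal-field splitting; square planar leaves the high-energy d_{x²−y²} orbital empty and maximises CFSE. → square planar.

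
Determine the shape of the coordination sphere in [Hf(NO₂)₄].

Summing ligand charges against the 0 overall charge gives an oxidation state of +4 for hafnium.
Hf sits in group 4, so the d-electron count is 4 − 4 = 0.
With 4 monodentate ligands the coordination number is 4.
A d⁰ ion has no crystal-field stabilisation preference between square planar and tetrahedral, so four ligands adopt the sterically favoured tetrahedral geometry.

tetrahedral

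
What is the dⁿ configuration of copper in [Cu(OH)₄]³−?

d¹⁰

Ligand charges: each hydroxide is −1. With an overall charge of −3 the copper centre must be in the +1 oxidation state.
Group 11 minus oxidation state 1 gives a d¹⁰ configuration.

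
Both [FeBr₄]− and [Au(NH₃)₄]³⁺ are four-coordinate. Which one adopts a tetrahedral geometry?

[FeBr₄]−

For [FeBr₄]−: Summing ligand charges against the −1 overall charge gives an oxidation state of +3 for iron. Iron is a group-8 element; Fe(III) is therefore d⁵. A high-spin d⁵ ion has zero CFSE in either geometry, so four ligands adopt the sterically favoured tetrahedral geometry. → tetrahedral.
For [Au(NH₃)₄]³⁺: Ammonia is neutral; balancing the +3 overall charge requires Au(III). Group 11 minus oxidation state 3 gives a d⁸ configuration. A 5d d⁸ ion has a large crystal-field splitting; square planar leaves the high-energy d_{x²−y²} orbital empty and maximises CFSE. → square planar.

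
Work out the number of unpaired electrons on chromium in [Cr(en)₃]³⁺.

Summing ligand charges against the +3 overall charge gives an oxidation state of +3 for chromium.
Cr sits in group 6, so the d-electron count is 6 − 3 = 3.
Counting donor atoms: 3×ethylenediamine (bidentate) → 6 donors. Coordination number = 6.
In an octahedral field the d³ configuration is t₂g³e_g⁰ (only one arrangement possible), giving 3 unpaired electrons.

3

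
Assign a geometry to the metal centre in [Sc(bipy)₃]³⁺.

octahedral

Summing ligand charges against the +3 overall charge gives an oxidation state of +3 for scandium.
Scandium is a group-3 element; Sc(III) is therefore d⁰.
Counting donor atoms: 3×2,2′-bipyridine (bidentate) → 6 donors. Coordination number = 6.
Six donors around a single metal centre give an octahedral coordination sphere.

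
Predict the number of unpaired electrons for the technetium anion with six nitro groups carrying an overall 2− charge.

Each nitro (N-bound nitrite) is −1; balancing the −2 overall charge requires Tc(IV).
Group 7 minus oxidation state 4 gives a d³ configuration.
In an octahedral field the d³ configuration is t₂g³e_g⁰ (only one arrangement possible), giving 3 unpaired electrons.

3 unpaired electrons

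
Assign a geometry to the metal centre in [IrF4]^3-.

square planar

Each fluoride is −1; balancing the −3 overall charge requires Ir(I).
Iridium is a group-9 element; Ir(I) is therefore d⁸.
Coordination number: 4.
A 5d d⁸ ion has a large crystal-field splitting; square planar leaves the high-energy d_{x²−y²} orbital empty and maximises CFSE.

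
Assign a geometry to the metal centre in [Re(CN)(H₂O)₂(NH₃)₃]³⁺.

octahedral

Summing ligand charges against the +3 overall charge gives an oxidation state of +4 for rhenium.
Re sits in group 7, so the d-electron count is 7 − 4 = 3.
Coordination number: 6.
Six donors around a single metal centre give an octahedral coordination sphere.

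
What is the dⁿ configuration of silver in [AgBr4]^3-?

Each bromide is −1; balancing the −3 overall charge requires Ag(I).
Group 11 minus oxidation state 1 gives a d¹⁰ configuration.

d10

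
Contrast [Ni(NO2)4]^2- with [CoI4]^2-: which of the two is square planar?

For [Ni(NO2)4]^2-: Each nitro (N-bound nitrite) is −1; balancing the −2 overall charge requires Ni(II). Nickel is a group-10 element; Ni(II) is therefore d⁸. Nitro (N-bound nitrite) is a strong-field ligand (high in the spectrochemical series). A 3d d⁸ ion with strong-field ligands gains enough CFSE to favour square planar over tetrahedral. → square planar.
For [CoI4]^2-: Summing ligand charges against the −2 overall charge gives an oxidation state of +2 for cobalt. Group 9 minus oxidation state 2 gives a d⁷ configuration. For a high-spin 3d d⁷ ion with weak-field ligands the small Δₜ gives little square-planar CFSE advantage, so four ligands adopt the sterically favoured tetrahedral geometry. → tetrahedral.

[Ni(NO2)4]^2-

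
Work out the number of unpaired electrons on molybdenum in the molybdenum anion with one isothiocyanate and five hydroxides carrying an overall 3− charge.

Each isothiocyanate is −1; each hydroxide is −1; balancing the −3 overall charge requires Mo(III).
Molybdenum is a group-6 element; Mo(III) is therefore d³.
In an octahedral field the d³ configuration is t₂g³e_g⁰ (only one arrangement possible), giving 3 unpaired electrons.

3 unpaired electrons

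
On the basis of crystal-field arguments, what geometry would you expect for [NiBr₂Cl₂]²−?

tetrahedral

Summing ligand charges against the −2 overall charge gives an oxidation state of +2 for nickel.
Ni sits in group 10, so the d-electron count is 10 − 2 = 8.
Coordination number: 4.
Bromide and chloride are weak-field ligands.
With weak-field ligands the CFSE gain from square planar is small, so a 3d d⁸ ion takes the sterically preferred tetrahedral geometry.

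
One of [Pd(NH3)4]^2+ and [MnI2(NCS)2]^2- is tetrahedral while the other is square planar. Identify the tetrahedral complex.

[MnI2(NCS)2]^2-

For [Pd(NH3)4]^2+: Ligand charges: ammonia is neutral. With an overall charge of +2 the palladium centre must be in the +2 oxidation state. Group 10 minus oxidation state 2 gives a d⁸ configuration. A 4d d⁸ ion has a large crystal-field splitting; square planar leaves the high-energy d_{x²−y²} orbital empty and maximises CFSE. → square planar.
For [MnI2(NCS)2]^2-: Each iodide is −1; each isothiocyanate is −1; balancing the −2 overall charge requires Mn(II). Mn sits in group 7, so the d-electron count is 7 − 2 = 5. A high-spin d⁵ ion has zero CFSE in either geometry, so four ligands adopt the sterically favoured tetrahedral geometry. → tetrahedral.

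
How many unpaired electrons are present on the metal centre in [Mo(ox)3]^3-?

Summing ligand charges against the −3 overall charge gives an oxidation state of +3 for molybdenum.
Mo sits in group 6, so the d-electron count is 6 − 3 = 3.
Counting donor atoms: 3×oxalate (bidentate) → 6 donors. Coordination number = 6.
In an octahedral field the d³ configuration is t₂g³e_g⁰ (only one arrangement possible), giving 3 unpaired electrons.

3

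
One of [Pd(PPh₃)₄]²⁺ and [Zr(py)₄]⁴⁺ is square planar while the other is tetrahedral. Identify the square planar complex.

[Pd(PPh₃)₄]²⁺

For [Pd(PPh₃)₄]²⁺: Ligand charges: triphenylphosphine is neutral. With an overall charge of +2 the palladium centre must be in the +2 oxidation state. Pd sits in group 10, so the d-electron count is 10 − 2 = 8. A 4d d⁸ ion has a large crystal-field splitting; square planar leaves the high-energy d_{x²−y²} orbital empty and maximises CFSE. → square planar.
For [Zr(py)₄]⁴⁺: Pyridine is neutral; balancing the +4 overall charge requires Zr(IV). Group 4 minus oxidation state 4 gives a d⁰ configuration. A d⁰ ion has no crystal-field stabilisation preference between square planar and tetrahedral, so four ligands adopt the sterically favoured tetrahedral geometry. → tetrahedral.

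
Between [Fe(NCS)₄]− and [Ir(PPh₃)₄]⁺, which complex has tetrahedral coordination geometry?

For [Fe(NCS)₄]−: Each isothiocyanate is −1; balancing the −1 overall charge requires Fe(III). Group 8 minus oxidation state 3 gives a d⁵ configuration. A high-spin d⁵ ion has zero CFSE in either geometry, so four ligands adopt the sterically favoured tetrahedral geometry. → tetrahedral.
For [Ir(PPh₃)₄]⁺: Summing ligand charges against the +1 overall charge gives an oxidation state of +1 for iridium. Ir sits in group 9, so the d-electron count is 9 − 1 = 8. A 5d d⁸ ion has a large crystal-field splitting; square planar leaves the high-energy d_{x²−y²} orbital empty and maximises CFSE. → square planar.

[Fe(NCS)₄]−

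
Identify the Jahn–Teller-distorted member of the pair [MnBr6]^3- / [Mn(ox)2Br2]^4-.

[MnBr6]^3-

[MnBr6]^3-: Each bromide is −1; balancing the −3 overall charge requires Mn(III). Group 7 minus oxidation state 3 gives a d⁴ configuration. Bromide is a weak-field ligand for a first-row metal, so the complex is high-spin. The t₂g³e_g¹ (high-spin) configuration has an unevenly filled e_g set; the Jahn–Teller theorem predicts a tetragonal distortion (typically axial elongation) to lift the degeneracy.
[Mn(ox)2Br2]^4-: Ligand charges: each oxalate is −2; each bromide is −1. With an overall charge of −4 the manganese centre must be in the +2 oxidation state. Mn sits in group 7, so the d-electron count is 7 − 2 = 5. Bromide and oxalate are weak-field ligands for a first-row metal, so the complex is high-spin. The d⁵ configuration leaves the e_g set evenly filled (or empty) — no strong Jahn–Teller driving force.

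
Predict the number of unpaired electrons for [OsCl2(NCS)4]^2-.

2

Summing ligand charges against the −2 overall charge gives an oxidation state of +4 for osmium.
Os sits in group 8, so the d-electron count is 8 − 4 = 4.
The spin state decides the count: a 5d ion has a large Δₒ and is invariably low-spin.
An octahedral low-spin d⁴ ion is t₂g⁴e_g⁰, giving 2 unpaired electrons.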